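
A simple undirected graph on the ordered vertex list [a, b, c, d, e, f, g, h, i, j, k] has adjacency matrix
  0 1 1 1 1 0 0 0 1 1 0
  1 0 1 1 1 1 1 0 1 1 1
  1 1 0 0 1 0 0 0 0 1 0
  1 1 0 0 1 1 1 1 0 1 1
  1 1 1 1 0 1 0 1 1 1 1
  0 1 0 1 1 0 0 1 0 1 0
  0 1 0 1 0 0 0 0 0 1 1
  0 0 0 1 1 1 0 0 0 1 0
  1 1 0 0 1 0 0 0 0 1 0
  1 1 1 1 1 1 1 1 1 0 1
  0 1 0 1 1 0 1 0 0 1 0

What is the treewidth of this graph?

4

A width-4 tree decomposition is:
Bags: B1 = {b, d, e, j, k}  B2 = {b, d, e, f, j}  B3 = {d, e, f, h, j}  B4 = {a, b, d, e, j}  B5 = {a, b, e, i, j}  B6 = {a, b, c, e, j}  B7 = {b, d, g, j, k}
Tree: B1–B2, B2–B3, B1–B4, B4–B5, B5–B6, B1–B7
Every bag has size at most 5, so the width is 5 − 1 = 4 and tw(G) ≤ 4. Conversely, {d, e, f, h, j} is a clique of size 5, and the vertices of any clique must share a bag in every tree decomposition; so some bag has ≥ 5 vertices and tw(G) ≥ 4. Combining the bounds, tw(G) = 4.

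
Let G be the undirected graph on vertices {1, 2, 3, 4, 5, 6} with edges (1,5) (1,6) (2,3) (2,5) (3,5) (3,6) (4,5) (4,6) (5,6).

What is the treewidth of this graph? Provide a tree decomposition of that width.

Treewidth 2.
One such decomposition:
Bags: B1 = {2, 3, 5}  B2 = {3, 5, 6}  B3 = {1, 5, 6}  B4 = {4, 5, 6}
Tree: B1–B2, B2–B3, B2–B4

The largest bag has 3 vertices, giving width 2; this decomposition certifies tw(G) ≤ 2. For the lower bound, the 3 vertices {2, 3, 5} are pairwise adjacent, and any tree decomposition puts a clique entirely inside one bag — forcing width ≥ 2. Combining the bounds, tw(G) = 2.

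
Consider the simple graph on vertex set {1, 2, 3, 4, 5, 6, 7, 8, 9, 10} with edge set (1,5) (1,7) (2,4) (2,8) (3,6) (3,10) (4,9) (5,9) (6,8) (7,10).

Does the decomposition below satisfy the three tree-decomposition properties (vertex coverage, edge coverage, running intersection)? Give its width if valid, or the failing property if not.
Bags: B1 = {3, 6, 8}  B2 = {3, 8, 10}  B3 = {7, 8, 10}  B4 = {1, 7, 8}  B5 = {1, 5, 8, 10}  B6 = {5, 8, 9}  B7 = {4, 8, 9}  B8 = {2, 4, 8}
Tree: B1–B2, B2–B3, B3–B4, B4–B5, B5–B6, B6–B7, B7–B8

No — bags containing vertex 10 are not connected in the tree.

A tree decomposition must satisfy three properties: every vertex lies in some bag; for every edge, both endpoints lie together in some bag; and for every vertex, the bags containing it form a connected subtree. Here bags containing vertex 10 are not connected in the tree, so the decomposition is invalid.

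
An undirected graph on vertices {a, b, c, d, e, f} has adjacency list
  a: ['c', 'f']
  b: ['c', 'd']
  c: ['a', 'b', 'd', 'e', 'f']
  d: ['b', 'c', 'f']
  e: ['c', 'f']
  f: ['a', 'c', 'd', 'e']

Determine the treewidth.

A width-2 tree decomposition is:
Bags: B1 = {c, d, f}  B2 = {c, e, f}  B3 = {a, c, f}  B4 = {b, c, d}
Tree: B1–B2, B1–B3, B1–B4
The largest bag has 3 vertices, giving width 2; this decomposition certifies tw(G) ≤ 2. Conversely, {c, d, f} is a clique of size 3, and the vertices of any clique must share a bag in every tree decomposition; so some bag has ≥ 3 vertices and tw(G) ≥ 2. Hence tw(G) = 2 exactly.

2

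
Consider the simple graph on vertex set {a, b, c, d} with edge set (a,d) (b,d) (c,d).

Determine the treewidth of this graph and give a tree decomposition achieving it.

Treewidth 1.
One such decomposition:
Bags: B1 = {c, d}  B2 = {a, d}  B3 = {b, d}
Tree: B1–B2, B2–B3

The largest bag has 2 vertices, giving width 1; this decomposition certifies tw(G) ≤ 1. G has an edge, so its treewidth is at least 1. The upper and lower bounds meet at 1, so that is the treewidth.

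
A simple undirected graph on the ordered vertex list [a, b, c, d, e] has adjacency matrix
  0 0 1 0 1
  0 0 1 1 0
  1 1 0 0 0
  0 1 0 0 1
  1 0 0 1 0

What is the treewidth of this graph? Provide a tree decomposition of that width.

Every bag has size at most 3, so the width is 3 − 1 = 2 and tw(G) ≤ 2. Since d–e–a–c–b–d is a cycle in G, G is not acyclic. Forests are exactly the graphs of treewidth ≤ 1, so tw(G) ≥ 2. Hence tw(G) = 2 exactly.

Treewidth 2.
One optimal decomposition is:
Bags: B1 = {a, d, e}  B2 = {a, c, d}  B3 = {b, c, d}
Tree: B1–B2, B2–B3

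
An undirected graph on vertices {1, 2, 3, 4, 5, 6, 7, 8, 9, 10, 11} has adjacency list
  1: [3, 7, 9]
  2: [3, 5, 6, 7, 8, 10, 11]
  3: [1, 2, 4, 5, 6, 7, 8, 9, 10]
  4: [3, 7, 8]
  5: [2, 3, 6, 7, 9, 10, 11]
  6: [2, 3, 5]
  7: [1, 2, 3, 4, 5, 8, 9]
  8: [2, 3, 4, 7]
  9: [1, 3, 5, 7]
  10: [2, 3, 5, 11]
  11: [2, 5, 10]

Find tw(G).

A width-3 tree decomposition is:
Bags: B1 = {2, 3, 7, 8}  B2 = {2, 3, 5, 7}  B3 = {2, 3, 5, 6}  B4 = {3, 5, 7, 9}  B5 = {2, 3, 5, 10}  B6 = {2, 5, 10, 11}  B7 = {3, 4, 7, 8}  B8 = {1, 3, 7, 9}
Tree: B1–B2, B2–B3, B2–B4, B2–B5, B5–B6, B1–B7, B4–B8
Every bag has size at most 4, so the width is 4 − 1 = 3 and tw(G) ≤ 3. On the other hand G contains the 4-clique {2, 5, 10, 11}. A clique must lie in a single bag of any decomposition, so no decomposition can have width below 3. Therefore the treewidth is 3.

3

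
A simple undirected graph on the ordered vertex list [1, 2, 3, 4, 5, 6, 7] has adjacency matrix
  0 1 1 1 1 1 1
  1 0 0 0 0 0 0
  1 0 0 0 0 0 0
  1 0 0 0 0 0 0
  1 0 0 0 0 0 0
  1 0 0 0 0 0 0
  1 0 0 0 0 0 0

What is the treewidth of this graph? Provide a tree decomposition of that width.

Every bag has size at most 2, so the width is 2 − 1 = 1 and tw(G) ≤ 1. Any graph with an edge has treewidth ≥ 1, and G has the edge 1–3. The upper and lower bounds meet at 1, so that is the treewidth.

Treewidth 1.
One optimal decomposition is:
Bags: B1 = {1, 3}  B2 = {1, 2}  B3 = {1, 4}  B4 = {1, 7}  B5 = {1, 6}  B6 = {1, 5}
Tree: B1–B2, B2–B3, B2–B4, B1–B5, B4–B6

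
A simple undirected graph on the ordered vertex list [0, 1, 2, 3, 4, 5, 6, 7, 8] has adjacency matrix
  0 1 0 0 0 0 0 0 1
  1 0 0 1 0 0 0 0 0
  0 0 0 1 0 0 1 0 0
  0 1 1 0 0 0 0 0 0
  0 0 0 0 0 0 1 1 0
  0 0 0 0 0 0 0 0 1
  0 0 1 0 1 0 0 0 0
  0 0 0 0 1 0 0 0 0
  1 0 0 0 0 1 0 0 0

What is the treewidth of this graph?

A width-1 tree decomposition is:
Bags: B1 = {5, 8}  B2 = {0, 8}  B3 = {0, 1}  B4 = {1, 3}  B5 = {2, 3}  B6 = {2, 6}  B7 = {4, 6}  B8 = {4, 7}
Tree: B1–B2, B2–B3, B3–B4, B4–B5, B5–B6, B6–B7, B7–B8
The largest bag has 2 vertices, giving width 1; this decomposition certifies tw(G) ≤ 1. Since G has at least one edge (e.g. 5–8), it is not an edgeless graph, so tw(G) ≥ 1. Combining the bounds, tw(G) = 1.

1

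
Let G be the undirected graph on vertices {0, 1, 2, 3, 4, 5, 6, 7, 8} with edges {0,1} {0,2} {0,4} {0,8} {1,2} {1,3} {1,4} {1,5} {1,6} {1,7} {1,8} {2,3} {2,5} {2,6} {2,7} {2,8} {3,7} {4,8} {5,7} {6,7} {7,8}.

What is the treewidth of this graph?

3

A width-3 tree decomposition is:
Bags: B1 = {0, 1, 2, 8}  B2 = {1, 2, 7, 8}  B3 = {1, 2, 3, 7}  B4 = {1, 2, 5, 7}  B5 = {0, 1, 4, 8}  B6 = {1, 2, 6, 7}
Tree: B1–B2, B2–B3, B3–B4, B1–B5, B2–B6
Every bag has size at most 4, so the width is 4 − 1 = 3 and tw(G) ≤ 3. On the other hand G contains the 4-clique {0, 1, 2, 8}. A clique must lie in a single bag of any decomposition, so no decomposition can have width below 3. The upper and lower bounds meet at 3, so that is the treewidth.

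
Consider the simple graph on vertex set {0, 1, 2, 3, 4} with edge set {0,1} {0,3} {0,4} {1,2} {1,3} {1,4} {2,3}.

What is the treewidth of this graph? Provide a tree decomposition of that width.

Treewidth 2.
One optimal decomposition is:
Bags: B1 = {0, 1, 3}  B2 = {0, 1, 4}  B3 = {1, 2, 3}
Tree: B1–B2, B1–B3

The largest bag has 3 vertices, giving width 2; this decomposition certifies tw(G) ≤ 2. Conversely, {0, 1, 3} is a clique of size 3, and the vertices of any clique must share a bag in every tree decomposition; so some bag has ≥ 3 vertices and tw(G) ≥ 2. The upper and lower bounds meet at 2, so that is the treewidth.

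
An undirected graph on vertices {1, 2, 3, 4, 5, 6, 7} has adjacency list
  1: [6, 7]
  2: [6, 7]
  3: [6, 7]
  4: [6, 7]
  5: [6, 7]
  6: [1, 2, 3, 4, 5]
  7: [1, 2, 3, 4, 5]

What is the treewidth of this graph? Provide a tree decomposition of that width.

Treewidth 2.
One such decomposition:
Bags: B1 = {1, 6, 7}  B2 = {2, 6, 7}  B3 = {4, 6, 7}  B4 = {3, 6, 7}  B5 = {5, 6, 7}
Tree: B1–B2, B2–B3, B3–B4, B4–B5

Every bag has size at most 3, so the width is 3 − 1 = 2 and tw(G) ≤ 2. The edges 7–1–6–2–7 form a cycle, so G is not a tree and its treewidth is at least 2. The upper and lower bounds meet at 2, so that is the treewidth.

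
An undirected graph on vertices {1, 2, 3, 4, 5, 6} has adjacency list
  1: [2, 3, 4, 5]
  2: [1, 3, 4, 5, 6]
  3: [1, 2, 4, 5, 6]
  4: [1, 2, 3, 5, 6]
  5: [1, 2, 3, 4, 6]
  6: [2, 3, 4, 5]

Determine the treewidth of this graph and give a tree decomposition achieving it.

Treewidth 4.
One such decomposition:
Bags: B1 = {1, 2, 3, 4, 5}  B2 = {2, 3, 4, 5, 6}
Tree: B1–B2

The largest bag has 5 vertices, giving width 4; this decomposition certifies tw(G) ≤ 4. For the lower bound, the 5 vertices {1, 2, 3, 4, 5} are pairwise adjacent, and any tree decomposition puts a clique entirely inside one bag — forcing width ≥ 4. Hence tw(G) = 4 exactly.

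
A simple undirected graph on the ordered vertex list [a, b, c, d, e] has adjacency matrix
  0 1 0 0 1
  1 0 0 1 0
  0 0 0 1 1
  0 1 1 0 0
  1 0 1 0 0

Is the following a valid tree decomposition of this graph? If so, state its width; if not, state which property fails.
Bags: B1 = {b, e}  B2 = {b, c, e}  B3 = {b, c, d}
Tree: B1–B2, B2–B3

A tree decomposition must satisfy three properties: every vertex lies in some bag; for every edge, both endpoints lie together in some bag; and for every vertex, the bags containing it form a connected subtree. Here vertex a appears in no bag, so the decomposition is invalid.

No — vertex a appears in no bag.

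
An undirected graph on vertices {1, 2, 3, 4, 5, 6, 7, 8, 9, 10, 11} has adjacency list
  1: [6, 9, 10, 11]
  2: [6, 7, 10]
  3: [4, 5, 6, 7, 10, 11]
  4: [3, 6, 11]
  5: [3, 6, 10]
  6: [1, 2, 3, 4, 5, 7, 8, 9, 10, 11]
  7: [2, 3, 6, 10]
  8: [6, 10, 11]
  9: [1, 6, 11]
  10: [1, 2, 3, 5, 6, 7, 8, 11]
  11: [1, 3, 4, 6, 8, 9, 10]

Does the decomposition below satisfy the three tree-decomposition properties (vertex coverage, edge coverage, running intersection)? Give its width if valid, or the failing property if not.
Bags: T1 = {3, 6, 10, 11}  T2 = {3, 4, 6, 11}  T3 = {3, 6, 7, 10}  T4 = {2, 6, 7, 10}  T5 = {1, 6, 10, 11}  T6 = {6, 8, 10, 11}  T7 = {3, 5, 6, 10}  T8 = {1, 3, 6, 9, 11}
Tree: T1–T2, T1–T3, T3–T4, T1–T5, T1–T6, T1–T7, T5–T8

A tree decomposition must satisfy three properties: every vertex lies in some bag; for every edge, both endpoints lie together in some bag; and for every vertex, the bags containing it form a connected subtree. Here bags containing vertex 3 are not connected in the tree, so the decomposition is invalid.

No — bags containing vertex 3 are not connected in the tree.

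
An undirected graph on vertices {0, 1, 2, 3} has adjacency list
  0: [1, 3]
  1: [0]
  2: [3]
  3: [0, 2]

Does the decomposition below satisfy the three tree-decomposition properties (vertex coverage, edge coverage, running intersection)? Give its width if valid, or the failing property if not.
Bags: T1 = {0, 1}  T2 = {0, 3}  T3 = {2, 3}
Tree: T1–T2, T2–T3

Checking the three conditions: (i) the bags cover all of {0, 1, 2, 3}; (ii) for each edge, some bag contains both endpoints; (iii) the bags containing any fixed vertex form a subtree. All hold, so the decomposition is valid with width 2 − 1 = 1.

Yes; width 1.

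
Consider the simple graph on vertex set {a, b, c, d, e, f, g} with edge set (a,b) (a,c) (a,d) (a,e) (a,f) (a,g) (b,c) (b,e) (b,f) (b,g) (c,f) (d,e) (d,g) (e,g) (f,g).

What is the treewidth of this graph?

3

A width-3 tree decomposition is:
Bags: B1 = {a, b, e, g}  B2 = {a, d, e, g}  B3 = {a, b, f, g}  B4 = {a, b, c, f}
Tree: B1–B2, B1–B3, B3–B4
Every bag has size at most 4, so the width is 4 − 1 = 3 and tw(G) ≤ 3. Conversely, {a, d, e, g} is a clique of size 4, and the vertices of any clique must share a bag in every tree decomposition; so some bag has ≥ 4 vertices and tw(G) ≥ 3. Combining the bounds, tw(G) = 3.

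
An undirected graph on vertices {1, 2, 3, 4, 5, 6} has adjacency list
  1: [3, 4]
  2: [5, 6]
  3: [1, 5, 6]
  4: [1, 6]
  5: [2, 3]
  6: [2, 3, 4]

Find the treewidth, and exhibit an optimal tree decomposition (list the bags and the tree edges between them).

Treewidth 2.
One optimal decomposition is:
Bags: B1 = {2, 3, 5}  B2 = {2, 3, 6}  B3 = {1, 3, 6}  B4 = {1, 4, 6}
Tree: B1–B2, B2–B3, B3–B4

Every bag has size at most 3, so the width is 3 − 1 = 2 and tw(G) ≤ 2. The edges 5–2–6–3–5 form a cycle, so G is not a tree and its treewidth is at least 2. The upper and lower bounds meet at 2, so that is the treewidth.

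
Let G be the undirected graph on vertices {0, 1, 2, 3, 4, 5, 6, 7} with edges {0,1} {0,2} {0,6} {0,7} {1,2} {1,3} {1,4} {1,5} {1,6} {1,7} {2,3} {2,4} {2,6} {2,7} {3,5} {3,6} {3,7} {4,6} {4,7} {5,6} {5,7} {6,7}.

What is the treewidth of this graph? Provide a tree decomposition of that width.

Each bag holds 5 vertices, so the decomposition has width 4, which upper-bounds the treewidth. For the lower bound, the 5 vertices {0, 1, 2, 6, 7} are pairwise adjacent, and any tree decomposition puts a clique entirely inside one bag — forcing width ≥ 4. Hence tw(G) = 4 exactly.

Treewidth 4.
Bags: B1 = {1, 3, 5, 6, 7}  B2 = {1, 2, 3, 6, 7}  B3 = {1, 2, 4, 6, 7}  B4 = {0, 1, 2, 6, 7}
Tree: B1–B2, B2–B3, B3–B4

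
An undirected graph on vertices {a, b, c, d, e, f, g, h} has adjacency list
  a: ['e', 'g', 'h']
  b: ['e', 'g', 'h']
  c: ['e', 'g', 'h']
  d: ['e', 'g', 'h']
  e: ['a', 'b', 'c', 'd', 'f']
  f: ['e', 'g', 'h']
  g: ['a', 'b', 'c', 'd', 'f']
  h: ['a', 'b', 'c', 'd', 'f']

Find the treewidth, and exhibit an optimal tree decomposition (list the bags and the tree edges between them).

Each bag holds 4 vertices, so the decomposition has width 3, which upper-bounds the treewidth. For the lower bound: the 4 vertex sets {a,g}, {b,e}, {h}, {c} are disjoint, each induces a connected subgraph, and every pair is joined by at least one edge of G. Contracting each set to a single vertex therefore yields K_{4} as a minor, and since treewidth is minor-monotone, tw(G) ≥ tw(K_{4}) = 3. Therefore the treewidth is 3.

Treewidth 3.
One such decomposition:
Bags: B1 = {a, e, g, h}  B2 = {b, e, g, h}  B3 = {c, e, g, h}  B4 = {d, e, g, h}  B5 = {e, f, g, h}
Tree: B1–B2, B2–B3, B3–B4, B4–B5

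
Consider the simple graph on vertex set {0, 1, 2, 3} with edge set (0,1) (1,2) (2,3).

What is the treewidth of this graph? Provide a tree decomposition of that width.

Each bag holds 2 vertices, so the decomposition has width 1, which upper-bounds the treewidth. Any graph with an edge has treewidth ≥ 1, and G has the edge 1–0. The upper and lower bounds meet at 1, so that is the treewidth.

Treewidth 1.
One such decomposition:
Bags: B1 = {0, 1}  B2 = {1, 2}  B3 = {2, 3}
Tree: B1–B2, B2–B3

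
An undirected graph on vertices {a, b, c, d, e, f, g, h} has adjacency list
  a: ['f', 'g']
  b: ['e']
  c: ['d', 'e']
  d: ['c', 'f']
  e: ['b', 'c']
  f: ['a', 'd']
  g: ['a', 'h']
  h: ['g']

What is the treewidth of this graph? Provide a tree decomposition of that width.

Treewidth 1.
Bags: B1 = {b, e}  B2 = {c, e}  B3 = {c, d}  B4 = {d, f}  B5 = {a, f}  B6 = {a, g}  B7 = {g, h}
Tree: B1–B2, B2–B3, B3–B4, B4–B5, B5–B6, B6–B7

Each bag holds 2 vertices, so the decomposition has width 1, which upper-bounds the treewidth. Since G has at least one edge (e.g. b–e), it is not an edgeless graph, so tw(G) ≥ 1. The upper and lower bounds meet at 1, so that is the treewidth.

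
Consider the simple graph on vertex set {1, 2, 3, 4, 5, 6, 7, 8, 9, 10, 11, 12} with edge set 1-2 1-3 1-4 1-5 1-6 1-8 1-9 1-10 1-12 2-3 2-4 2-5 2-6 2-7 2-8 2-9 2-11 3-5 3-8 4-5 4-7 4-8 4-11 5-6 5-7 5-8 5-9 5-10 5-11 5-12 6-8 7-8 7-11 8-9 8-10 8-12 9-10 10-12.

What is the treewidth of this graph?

4

A width-4 tree decomposition is:
Bags: B1 = {1, 2, 5, 8, 9}  B2 = {1, 2, 4, 5, 8}  B3 = {1, 2, 5, 6, 8}  B4 = {1, 5, 8, 9, 10}  B5 = {2, 4, 5, 7, 8}  B6 = {1, 5, 8, 10, 12}  B7 = {1, 2, 3, 5, 8}  B8 = {2, 4, 5, 7, 11}
Tree: B1–B2, B1–B3, B1–B4, B2–B5, B4–B6, B1–B7, B5–B8
Each bag holds 5 vertices, so the decomposition has width 4, which upper-bounds the treewidth. Conversely, {1, 2, 5, 8, 9} is a clique of size 5, and the vertices of any clique must share a bag in every tree decomposition; so some bag has ≥ 5 vertices and tw(G) ≥ 4. Hence tw(G) = 4 exactly.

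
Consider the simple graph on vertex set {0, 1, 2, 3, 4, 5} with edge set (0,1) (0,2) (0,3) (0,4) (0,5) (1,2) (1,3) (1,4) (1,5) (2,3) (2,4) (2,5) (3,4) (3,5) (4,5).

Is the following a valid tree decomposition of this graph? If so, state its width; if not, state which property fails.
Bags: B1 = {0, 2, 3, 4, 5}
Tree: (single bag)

A tree decomposition must satisfy three properties: every vertex lies in some bag; for every edge, both endpoints lie together in some bag; and for every vertex, the bags containing it form a connected subtree. Here vertex 1 appears in no bag, so the decomposition is invalid.

No — vertex 1 appears in no bag.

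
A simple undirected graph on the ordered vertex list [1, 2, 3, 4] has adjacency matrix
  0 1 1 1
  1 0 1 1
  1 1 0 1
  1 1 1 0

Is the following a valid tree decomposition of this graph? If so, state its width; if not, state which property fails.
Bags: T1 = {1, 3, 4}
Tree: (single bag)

No — vertex 2 appears in no bag.

A tree decomposition must satisfy three properties: every vertex lies in some bag; for every edge, both endpoints lie together in some bag; and for every vertex, the bags containing it form a connected subtree. Here vertex 2 appears in no bag, so the decomposition is invalid.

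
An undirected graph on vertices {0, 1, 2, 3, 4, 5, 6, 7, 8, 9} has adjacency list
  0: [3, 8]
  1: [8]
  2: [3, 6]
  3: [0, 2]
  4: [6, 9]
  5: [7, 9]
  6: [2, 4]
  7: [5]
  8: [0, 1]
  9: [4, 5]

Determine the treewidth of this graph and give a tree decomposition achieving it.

Every bag has size at most 2, so the width is 2 − 1 = 1 and tw(G) ≤ 1. Any graph with an edge has treewidth ≥ 1, and G has the edge 7–5. The upper and lower bounds meet at 1, so that is the treewidth.

Treewidth 1.
One such decomposition:
Bags: B1 = {5, 7}  B2 = {5, 9}  B3 = {4, 9}  B4 = {4, 6}  B5 = {2, 6}  B6 = {2, 3}  B7 = {0, 3}  B8 = {0, 8}  B9 = {1, 8}
Tree: B1–B2, B2–B3, B3–B4, B4–B5, B5–B6, B6–B7, B7–B8, B8–B9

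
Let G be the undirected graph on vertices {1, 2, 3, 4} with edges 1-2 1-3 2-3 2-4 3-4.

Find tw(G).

A width-2 tree decomposition is:
Bags: B1 = {2, 3, 4}  B2 = {1, 2, 3}
Tree: B1–B2
The largest bag has 3 vertices, giving width 2; this decomposition certifies tw(G) ≤ 2. On the other hand G contains the 3-clique {1, 2, 3}. A clique must lie in a single bag of any decomposition, so no decomposition can have width below 2. Hence tw(G) = 2 exactly.

2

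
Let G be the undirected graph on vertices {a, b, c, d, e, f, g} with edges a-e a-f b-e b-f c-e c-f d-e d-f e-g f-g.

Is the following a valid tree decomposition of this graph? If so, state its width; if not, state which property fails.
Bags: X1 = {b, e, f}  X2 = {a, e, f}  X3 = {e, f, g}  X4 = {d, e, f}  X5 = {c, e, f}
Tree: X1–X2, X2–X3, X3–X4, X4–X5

Vertex coverage: the bags together contain {a, b, c, d, e, f, g}, the full vertex set. Edge coverage: each edge of G has both endpoints in at least one bag. Running intersection: for every vertex, the bags containing it form a connected subtree. All three properties hold, so this is a valid tree decomposition of width max|bag| − 1 = 2, and hence tw(G) ≤ 2.

Yes; width 2.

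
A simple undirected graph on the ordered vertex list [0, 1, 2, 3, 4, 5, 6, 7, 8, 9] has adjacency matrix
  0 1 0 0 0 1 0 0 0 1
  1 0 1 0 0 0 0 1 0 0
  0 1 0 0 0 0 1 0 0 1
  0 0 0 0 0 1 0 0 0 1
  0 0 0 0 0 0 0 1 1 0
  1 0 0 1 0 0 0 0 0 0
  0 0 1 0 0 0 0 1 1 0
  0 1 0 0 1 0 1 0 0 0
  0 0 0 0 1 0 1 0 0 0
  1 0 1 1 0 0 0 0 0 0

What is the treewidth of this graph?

2

A width-2 tree decomposition is:
Bags: B1 = {0, 3, 5}  B2 = {0, 3, 9}  B3 = {0, 1, 9}  B4 = {1, 2, 9}  B5 = {1, 2, 7}  B6 = {2, 6, 7}  B7 = {4, 6, 7}  B8 = {4, 6, 8}
Tree: B1–B2, B2–B3, B3–B4, B4–B5, B5–B6, B6–B7, B7–B8
Each bag holds 3 vertices, so the decomposition has width 2, which upper-bounds the treewidth. The edges 5–3–9–0–5 form a cycle, so G is not a tree and its treewidth is at least 2. Hence tw(G) = 2 exactly.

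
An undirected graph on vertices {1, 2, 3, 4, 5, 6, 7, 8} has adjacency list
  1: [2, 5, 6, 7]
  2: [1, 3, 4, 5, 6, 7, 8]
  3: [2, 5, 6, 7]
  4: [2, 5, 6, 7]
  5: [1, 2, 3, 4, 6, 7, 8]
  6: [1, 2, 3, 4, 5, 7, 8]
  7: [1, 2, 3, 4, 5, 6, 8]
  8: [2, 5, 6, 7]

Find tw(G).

4

A width-4 tree decomposition is:
Bags: B1 = {1, 2, 5, 6, 7}  B2 = {2, 5, 6, 7, 8}  B3 = {2, 4, 5, 6, 7}  B4 = {2, 3, 5, 6, 7}
Tree: B1–B2, B1–B3, B2–B4
Every bag has size at most 5, so the width is 5 − 1 = 4 and tw(G) ≤ 4. Conversely, {2, 5, 6, 7, 8} is a clique of size 5, and the vertices of any clique must share a bag in every tree decomposition; so some bag has ≥ 5 vertices and tw(G) ≥ 4. The upper and lower bounds meet at 4, so that is the treewidth.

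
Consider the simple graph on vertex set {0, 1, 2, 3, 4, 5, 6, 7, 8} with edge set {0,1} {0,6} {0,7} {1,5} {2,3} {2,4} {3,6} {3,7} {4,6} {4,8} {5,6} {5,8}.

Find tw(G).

3

A width-3 tree decomposition is:
Bags: B1 = {1, 4, 5, 8}  B2 = {1, 4, 5, 6}  B3 = {0, 1, 4, 6}  B4 = {0, 2, 4, 6}  B5 = {0, 2, 3, 6}  B6 = {0, 2, 3, 7}
Tree: B1–B2, B2–B3, B3–B4, B4–B5, B5–B6
Each bag holds 4 vertices, so the decomposition has width 3, which upper-bounds the treewidth. For the lower bound: the 4 vertex sets {1,5,8}, {4}, {6}, {0,2,3,7} are disjoint, each induces a connected subgraph, and every pair is joined by at least one edge of G. Contracting each set to a single vertex therefore yields K_{4} as a minor, and since treewidth is minor-monotone, tw(G) ≥ tw(K_{4}) = 3. The upper and lower bounds meet at 3, so that is the treewidth.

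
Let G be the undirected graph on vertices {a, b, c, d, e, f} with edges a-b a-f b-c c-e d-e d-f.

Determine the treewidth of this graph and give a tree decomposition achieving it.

Each bag holds 3 vertices, so the decomposition has width 2, which upper-bounds the treewidth. Since a–f–d–e–c–b–a is a cycle in G, G is not acyclic. Forests are exactly the graphs of treewidth ≤ 1, so tw(G) ≥ 2. The upper and lower bounds meet at 2, so that is the treewidth.

Treewidth 2.
One optimal decomposition is:
Bags: B1 = {a, d, f}  B2 = {a, d, e}  B3 = {a, c, e}  B4 = {a, b, c}
Tree: B1–B2, B2–B3, B3–B4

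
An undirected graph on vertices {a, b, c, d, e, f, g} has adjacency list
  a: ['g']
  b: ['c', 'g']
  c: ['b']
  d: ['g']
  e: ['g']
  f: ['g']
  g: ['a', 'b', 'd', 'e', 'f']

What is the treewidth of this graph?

1

A width-1 tree decomposition is:
Bags: B1 = {b, g}  B2 = {b, c}  B3 = {e, g}  B4 = {f, g}  B5 = {d, g}  B6 = {a, g}
Tree: B1–B2, B1–B3, B1–B4, B1–B5, B5–B6
Every bag has size at most 2, so the width is 2 − 1 = 1 and tw(G) ≤ 1. Since G has at least one edge (e.g. b–g), it is not an edgeless graph, so tw(G) ≥ 1. The upper and lower bounds meet at 1, so that is the treewidth.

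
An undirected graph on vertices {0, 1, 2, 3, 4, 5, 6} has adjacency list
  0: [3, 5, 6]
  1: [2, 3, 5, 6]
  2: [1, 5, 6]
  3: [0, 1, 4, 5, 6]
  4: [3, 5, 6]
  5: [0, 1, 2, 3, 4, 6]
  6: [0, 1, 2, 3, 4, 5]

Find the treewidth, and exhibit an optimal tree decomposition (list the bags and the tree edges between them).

Treewidth 3.
Bags: B1 = {1, 3, 5, 6}  B2 = {1, 2, 5, 6}  B3 = {0, 3, 5, 6}  B4 = {3, 4, 5, 6}
Tree: B1–B2, B1–B3, B1–B4

Each bag holds 4 vertices, so the decomposition has width 3, which upper-bounds the treewidth. On the other hand G contains the 4-clique {1, 2, 5, 6}. A clique must lie in a single bag of any decomposition, so no decomposition can have width below 3. Hence tw(G) = 3 exactly.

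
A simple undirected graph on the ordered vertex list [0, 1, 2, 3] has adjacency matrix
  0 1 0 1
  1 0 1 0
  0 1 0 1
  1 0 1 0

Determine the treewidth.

A width-2 tree decomposition is:
Bags: B1 = {0, 1, 2}  B2 = {0, 2, 3}
Tree: B1–B2
Every bag has size at most 3, so the width is 3 − 1 = 2 and tw(G) ≤ 2. The edges 0–1–2–3–0 form a cycle, so G is not a tree and its treewidth is at least 2. The upper and lower bounds meet at 2, so that is the treewidth.

2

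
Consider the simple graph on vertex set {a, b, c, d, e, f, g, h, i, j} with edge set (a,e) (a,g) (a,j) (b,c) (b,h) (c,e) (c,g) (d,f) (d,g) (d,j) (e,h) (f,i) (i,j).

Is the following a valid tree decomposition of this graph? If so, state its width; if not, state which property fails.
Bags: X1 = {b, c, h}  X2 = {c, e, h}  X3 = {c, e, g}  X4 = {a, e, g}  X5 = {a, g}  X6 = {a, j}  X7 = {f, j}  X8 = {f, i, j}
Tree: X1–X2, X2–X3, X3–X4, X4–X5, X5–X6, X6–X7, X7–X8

No — vertex d appears in no bag.

A tree decomposition must satisfy three properties: every vertex lies in some bag; for every edge, both endpoints lie together in some bag; and for every vertex, the bags containing it form a connected subtree. Here vertex d appears in no bag, so the decomposition is invalid.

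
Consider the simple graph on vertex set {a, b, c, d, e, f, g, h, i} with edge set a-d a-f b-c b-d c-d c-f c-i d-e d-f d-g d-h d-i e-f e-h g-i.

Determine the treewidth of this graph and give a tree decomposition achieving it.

Treewidth 2.
Bags: B1 = {c, d, f}  B2 = {c, d, i}  B3 = {d, e, f}  B4 = {d, e, h}  B5 = {b, c, d}  B6 = {d, g, i}  B7 = {a, d, f}
Tree: B1–B2, B1–B3, B3–B4, B2–B5, B2–B6, B3–B7

Each bag holds 3 vertices, so the decomposition has width 2, which upper-bounds the treewidth. Conversely, {d, e, f} is a clique of size 3, and the vertices of any clique must share a bag in every tree decomposition; so some bag has ≥ 3 vertices and tw(G) ≥ 2. Hence tw(G) = 2 exactly.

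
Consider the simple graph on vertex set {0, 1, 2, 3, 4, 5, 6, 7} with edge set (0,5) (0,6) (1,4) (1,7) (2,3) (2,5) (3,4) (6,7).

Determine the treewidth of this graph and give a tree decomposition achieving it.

Treewidth 2.
Bags: B1 = {2, 3, 5}  B2 = {0, 3, 5}  B3 = {0, 3, 6}  B4 = {3, 6, 7}  B5 = {1, 3, 7}  B6 = {1, 3, 4}
Tree: B1–B2, B2–B3, B3–B4, B4–B5, B5–B6

The largest bag has 3 vertices, giving width 2; this decomposition certifies tw(G) ≤ 2. The edges 3–2–5–0–6–7–1–4–3 form a cycle, so G is not a tree and its treewidth is at least 2. Therefore the treewidth is 2.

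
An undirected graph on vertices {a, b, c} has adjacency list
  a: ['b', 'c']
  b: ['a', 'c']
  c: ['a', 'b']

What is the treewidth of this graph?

2

A width-2 tree decomposition is:
Bags: B1 = {a, b, c}
Tree: (single bag)
With just one bag of size 3, the width is 3 − 1 = 2, so tw(G) ≤ 2. On the other hand G contains the 3-clique {a, b, c}. A clique must lie in a single bag of any decomposition, so no decomposition can have width below 2. The upper and lower bounds meet at 2, so that is the treewidth.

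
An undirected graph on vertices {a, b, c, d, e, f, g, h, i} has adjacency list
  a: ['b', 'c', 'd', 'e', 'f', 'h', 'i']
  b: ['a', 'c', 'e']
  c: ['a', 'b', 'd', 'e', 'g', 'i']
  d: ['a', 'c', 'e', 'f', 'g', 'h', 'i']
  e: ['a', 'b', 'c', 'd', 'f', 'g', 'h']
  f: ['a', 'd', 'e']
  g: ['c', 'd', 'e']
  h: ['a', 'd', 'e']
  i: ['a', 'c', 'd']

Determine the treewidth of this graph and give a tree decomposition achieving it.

Treewidth 3.
Bags: B1 = {a, d, e, h}  B2 = {a, d, e, f}  B3 = {a, c, d, e}  B4 = {c, d, e, g}  B5 = {a, b, c, e}  B6 = {a, c, d, i}
Tree: B1–B2, B2–B3, B3–B4, B3–B5, B3–B6

Each bag holds 4 vertices, so the decomposition has width 3, which upper-bounds the treewidth. Conversely, {c, d, e, g} is a clique of size 4, and the vertices of any clique must share a bag in every tree decomposition; so some bag has ≥ 4 vertices and tw(G) ≥ 3. The upper and lower bounds meet at 3, so that is the treewidth.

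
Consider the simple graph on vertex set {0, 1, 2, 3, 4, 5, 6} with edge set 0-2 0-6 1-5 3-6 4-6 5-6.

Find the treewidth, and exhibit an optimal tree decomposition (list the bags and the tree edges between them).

Every bag has size at most 2, so the width is 2 − 1 = 1 and tw(G) ≤ 1. Any graph with an edge has treewidth ≥ 1, and G has the edge 0–6. The upper and lower bounds meet at 1, so that is the treewidth.

Treewidth 1.
One such decomposition:
Bags: B1 = {0, 6}  B2 = {5, 6}  B3 = {1, 5}  B4 = {3, 6}  B5 = {4, 6}  B6 = {0, 2}
Tree: B1–B2, B2–B3, B2–B4, B1–B5, B1–B6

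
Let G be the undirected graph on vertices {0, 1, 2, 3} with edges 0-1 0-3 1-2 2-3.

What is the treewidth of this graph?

A width-2 tree decomposition is:
Bags: B1 = {0, 1, 2}  B2 = {0, 2, 3}
Tree: B1–B2
Every bag has size at most 3, so the width is 3 − 1 = 2 and tw(G) ≤ 2. For the lower bound, G contains the cycle 0–1–2–3–0, so G is not a forest; only forests have treewidth ≤ 1, hence tw(G) ≥ 2. Hence tw(G) = 2 exactly.

2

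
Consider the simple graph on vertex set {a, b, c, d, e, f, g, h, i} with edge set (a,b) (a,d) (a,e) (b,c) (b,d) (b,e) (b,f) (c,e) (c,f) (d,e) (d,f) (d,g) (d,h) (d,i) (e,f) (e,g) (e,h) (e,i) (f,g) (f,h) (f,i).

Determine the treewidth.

3

A width-3 tree decomposition is:
Bags: B1 = {b, c, e, f}  B2 = {b, d, e, f}  B3 = {d, e, f, h}  B4 = {d, e, f, i}  B5 = {a, b, d, e}  B6 = {d, e, f, g}
Tree: B1–B2, B2–B3, B2–B4, B2–B5, B4–B6
The largest bag has 4 vertices, giving width 3; this decomposition certifies tw(G) ≤ 3. On the other hand G contains the 4-clique {a, b, d, e}. A clique must lie in a single bag of any decomposition, so no decomposition can have width below 3. The upper and lower bounds meet at 3, so that is the treewidth.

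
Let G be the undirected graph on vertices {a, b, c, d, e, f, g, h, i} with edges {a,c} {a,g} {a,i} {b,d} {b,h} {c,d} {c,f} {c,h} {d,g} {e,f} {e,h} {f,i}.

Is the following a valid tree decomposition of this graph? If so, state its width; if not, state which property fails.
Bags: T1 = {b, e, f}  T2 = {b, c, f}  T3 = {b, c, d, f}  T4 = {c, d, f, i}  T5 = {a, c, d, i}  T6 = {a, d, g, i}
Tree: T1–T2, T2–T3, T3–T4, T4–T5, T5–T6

A tree decomposition must satisfy three properties: every vertex lies in some bag; for every edge, both endpoints lie together in some bag; and for every vertex, the bags containing it form a connected subtree. Here vertex h appears in no bag, so the decomposition is invalid.

No — vertex h appears in no bag.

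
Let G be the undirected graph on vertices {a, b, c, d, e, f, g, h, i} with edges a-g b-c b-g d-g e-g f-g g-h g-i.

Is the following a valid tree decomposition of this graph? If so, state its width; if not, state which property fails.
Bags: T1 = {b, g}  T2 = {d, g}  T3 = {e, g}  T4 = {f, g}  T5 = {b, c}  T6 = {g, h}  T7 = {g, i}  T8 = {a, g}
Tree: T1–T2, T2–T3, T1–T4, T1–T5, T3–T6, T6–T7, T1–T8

Vertex coverage: the bags together contain {a, b, c, d, e, f, g, h, i}, the full vertex set. Edge coverage: each edge of G has both endpoints in at least one bag. Running intersection: for every vertex, the bags containing it form a connected subtree. All three properties hold, so this is a valid tree decomposition of width max|bag| − 1 = 1, and hence tw(G) ≤ 1.

Yes; width 1.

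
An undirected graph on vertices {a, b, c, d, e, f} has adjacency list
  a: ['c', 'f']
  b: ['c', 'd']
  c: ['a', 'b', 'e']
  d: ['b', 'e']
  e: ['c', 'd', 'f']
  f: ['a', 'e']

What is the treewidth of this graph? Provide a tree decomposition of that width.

Every bag has size at most 3, so the width is 3 − 1 = 2 and tw(G) ≤ 2. For the lower bound, G contains the cycle d–b–c–e–d, so G is not a forest; only forests have treewidth ≤ 1, hence tw(G) ≥ 2. Therefore the treewidth is 2.

Treewidth 2.
One optimal decomposition is:
Bags: B1 = {b, d, e}  B2 = {b, c, e}  B3 = {c, e, f}  B4 = {a, c, f}
Tree: B1–B2, B2–B3, B3–B4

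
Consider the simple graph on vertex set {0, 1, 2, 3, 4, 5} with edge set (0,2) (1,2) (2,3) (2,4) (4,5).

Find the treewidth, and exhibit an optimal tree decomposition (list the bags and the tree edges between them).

Every bag has size at most 2, so the width is 2 − 1 = 1 and tw(G) ≤ 1. Any graph with an edge has treewidth ≥ 1, and G has the edge 2–0. Combining the bounds, tw(G) = 1.

Treewidth 1.
Bags: B1 = {0, 2}  B2 = {2, 4}  B3 = {4, 5}  B4 = {1, 2}  B5 = {2, 3}
Tree: B1–B2, B2–B3, B1–B4, B2–B5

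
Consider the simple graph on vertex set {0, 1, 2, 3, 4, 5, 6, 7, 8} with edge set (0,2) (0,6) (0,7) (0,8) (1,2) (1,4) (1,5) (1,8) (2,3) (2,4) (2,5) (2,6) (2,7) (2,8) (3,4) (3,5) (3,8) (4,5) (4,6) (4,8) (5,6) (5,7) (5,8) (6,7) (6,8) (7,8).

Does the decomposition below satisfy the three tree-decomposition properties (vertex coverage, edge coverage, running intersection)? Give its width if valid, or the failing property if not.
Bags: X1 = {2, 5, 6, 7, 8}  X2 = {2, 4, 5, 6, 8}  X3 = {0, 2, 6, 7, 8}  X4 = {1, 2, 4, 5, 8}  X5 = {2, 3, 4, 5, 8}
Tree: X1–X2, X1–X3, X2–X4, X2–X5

Yes; width 4.

Checking the three conditions: (i) the bags cover all of {0, 1, 2, 3, 4, 5, 6, 7, 8}; (ii) for each edge, some bag contains both endpoints; (iii) the bags containing any fixed vertex form a subtree. All hold, so the decomposition is valid with width 5 − 1 = 4.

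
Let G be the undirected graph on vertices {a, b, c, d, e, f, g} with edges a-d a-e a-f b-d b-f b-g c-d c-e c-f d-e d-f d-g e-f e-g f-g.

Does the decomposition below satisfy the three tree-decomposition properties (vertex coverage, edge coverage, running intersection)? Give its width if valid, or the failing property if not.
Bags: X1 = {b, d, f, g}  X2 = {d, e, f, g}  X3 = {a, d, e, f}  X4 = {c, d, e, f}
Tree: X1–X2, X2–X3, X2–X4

Every vertex of G appears in some bag (union = {a, b, c, d, e, f, g}); every edge is covered by a bag; and for each vertex v the set of bags containing v is connected in the bag tree. The decomposition is therefore valid. The largest bag has 4 vertices, so the width is 3.

Yes; width 3.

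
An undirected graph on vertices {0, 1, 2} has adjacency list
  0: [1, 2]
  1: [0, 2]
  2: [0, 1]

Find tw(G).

2

A width-2 tree decomposition is:
Bags: B1 = {0, 1, 2}
Tree: (single bag)
With just one bag of size 3, the width is 3 − 1 = 2, so tw(G) ≤ 2. On the other hand G contains the 3-clique {0, 1, 2}. A clique must lie in a single bag of any decomposition, so no decomposition can have width below 2. Combining the bounds, tw(G) = 2.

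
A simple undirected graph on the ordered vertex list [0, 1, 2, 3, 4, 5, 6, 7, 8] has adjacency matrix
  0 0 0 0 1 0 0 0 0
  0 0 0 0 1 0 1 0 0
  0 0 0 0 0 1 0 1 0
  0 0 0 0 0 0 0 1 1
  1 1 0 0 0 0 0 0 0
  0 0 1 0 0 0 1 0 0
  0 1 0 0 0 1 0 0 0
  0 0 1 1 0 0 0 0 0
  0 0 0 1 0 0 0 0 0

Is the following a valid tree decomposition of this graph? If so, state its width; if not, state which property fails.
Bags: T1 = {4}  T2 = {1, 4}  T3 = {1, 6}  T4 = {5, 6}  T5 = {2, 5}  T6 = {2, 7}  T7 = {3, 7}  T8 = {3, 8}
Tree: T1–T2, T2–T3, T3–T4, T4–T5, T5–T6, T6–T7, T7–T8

A tree decomposition must satisfy three properties: every vertex lies in some bag; for every edge, both endpoints lie together in some bag; and for every vertex, the bags containing it form a connected subtree. Here vertex 0 appears in no bag, so the decomposition is invalid.

No — vertex 0 appears in no bag.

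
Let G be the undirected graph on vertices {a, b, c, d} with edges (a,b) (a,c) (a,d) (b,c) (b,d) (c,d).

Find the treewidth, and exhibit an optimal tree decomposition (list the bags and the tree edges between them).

With just one bag of size 4, the width is 4 − 1 = 3, so tw(G) ≤ 3. On the other hand G contains the 4-clique {a, b, c, d}. A clique must lie in a single bag of any decomposition, so no decomposition can have width below 3. Combining the bounds, tw(G) = 3.

Treewidth 3.
Bags: B1 = {a, b, c, d}
Tree: (single bag)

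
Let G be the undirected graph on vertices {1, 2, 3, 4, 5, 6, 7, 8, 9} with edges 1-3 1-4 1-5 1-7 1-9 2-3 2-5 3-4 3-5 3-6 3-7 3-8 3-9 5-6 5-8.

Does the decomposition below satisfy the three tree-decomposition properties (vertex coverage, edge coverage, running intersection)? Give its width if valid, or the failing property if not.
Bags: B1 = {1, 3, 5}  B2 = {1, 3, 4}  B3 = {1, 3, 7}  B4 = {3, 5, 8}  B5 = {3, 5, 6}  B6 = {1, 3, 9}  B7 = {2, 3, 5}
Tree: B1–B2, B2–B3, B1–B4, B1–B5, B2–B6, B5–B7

Checking the three conditions: (i) the bags cover all of {1, 2, 3, 4, 5, 6, 7, 8, 9}; (ii) for each edge, some bag contains both endpoints; (iii) the bags containing any fixed vertex form a subtree. All hold, so the decomposition is valid with width 3 − 1 = 2.

Yes; width 2.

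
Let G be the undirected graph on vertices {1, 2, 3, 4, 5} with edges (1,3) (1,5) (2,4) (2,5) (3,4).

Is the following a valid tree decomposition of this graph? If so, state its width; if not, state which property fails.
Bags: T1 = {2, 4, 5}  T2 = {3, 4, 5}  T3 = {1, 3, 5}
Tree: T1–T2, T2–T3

Every vertex of G appears in some bag (union = {1, 2, 3, 4, 5}); every edge is covered by a bag; and for each vertex v the set of bags containing v is connected in the bag tree. The decomposition is therefore valid. The largest bag has 3 vertices, so the width is 2.

Yes; width 2.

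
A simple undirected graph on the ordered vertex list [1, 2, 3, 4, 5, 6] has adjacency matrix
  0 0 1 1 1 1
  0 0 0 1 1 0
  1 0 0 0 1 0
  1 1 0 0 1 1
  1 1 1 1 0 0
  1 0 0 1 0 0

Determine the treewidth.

2

A width-2 tree decomposition is:
Bags: B1 = {1, 4, 6}  B2 = {1, 4, 5}  B3 = {2, 4, 5}  B4 = {1, 3, 5}
Tree: B1–B2, B2–B3, B2–B4
Each bag holds 3 vertices, so the decomposition has width 2, which upper-bounds the treewidth. Conversely, {1, 3, 5} is a clique of size 3, and the vertices of any clique must share a bag in every tree decomposition; so some bag has ≥ 3 vertices and tw(G) ≥ 2. The upper and lower bounds meet at 2, so that is the treewidth.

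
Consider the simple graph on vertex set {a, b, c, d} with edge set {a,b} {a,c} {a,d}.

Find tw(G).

A width-1 tree decomposition is:
Bags: B1 = {a, d}  B2 = {a, c}  B3 = {a, b}
Tree: B1–B2, B1–B3
Every bag has size at most 2, so the width is 2 − 1 = 1 and tw(G) ≤ 1. Since G has at least one edge (e.g. d–a), it is not an edgeless graph, so tw(G) ≥ 1. Hence tw(G) = 1 exactly.

1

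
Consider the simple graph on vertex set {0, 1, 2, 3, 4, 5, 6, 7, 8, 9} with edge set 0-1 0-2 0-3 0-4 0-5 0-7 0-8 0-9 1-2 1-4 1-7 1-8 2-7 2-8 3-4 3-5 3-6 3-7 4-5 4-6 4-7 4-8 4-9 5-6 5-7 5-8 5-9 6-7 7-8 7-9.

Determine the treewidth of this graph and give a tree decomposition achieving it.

Treewidth 4.
One such decomposition:
Bags: B1 = {0, 1, 4, 7, 8}  B2 = {0, 1, 2, 7, 8}  B3 = {0, 4, 5, 7, 8}  B4 = {0, 3, 4, 5, 7}  B5 = {3, 4, 5, 6, 7}  B6 = {0, 4, 5, 7, 9}
Tree: B1–B2, B1–B3, B3–B4, B4–B5, B3–B6

Each bag holds 5 vertices, so the decomposition has width 4, which upper-bounds the treewidth. On the other hand G contains the 5-clique {0, 1, 2, 7, 8}. A clique must lie in a single bag of any decomposition, so no decomposition can have width below 4. The upper and lower bounds meet at 4, so that is the treewidth.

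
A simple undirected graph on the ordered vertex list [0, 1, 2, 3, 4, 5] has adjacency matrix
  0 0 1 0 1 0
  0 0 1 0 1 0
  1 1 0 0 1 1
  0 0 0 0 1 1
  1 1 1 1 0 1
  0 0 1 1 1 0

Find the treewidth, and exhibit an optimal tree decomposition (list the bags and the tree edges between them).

Treewidth 2.
One optimal decomposition is:
Bags: B1 = {2, 4, 5}  B2 = {1, 2, 4}  B3 = {0, 2, 4}  B4 = {3, 4, 5}
Tree: B1–B2, B2–B3, B1–B4

Every bag has size at most 3, so the width is 3 − 1 = 2 and tw(G) ≤ 2. Conversely, {0, 2, 4} is a clique of size 3, and the vertices of any clique must share a bag in every tree decomposition; so some bag has ≥ 3 vertices and tw(G) ≥ 2. Hence tw(G) = 2 exactly.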